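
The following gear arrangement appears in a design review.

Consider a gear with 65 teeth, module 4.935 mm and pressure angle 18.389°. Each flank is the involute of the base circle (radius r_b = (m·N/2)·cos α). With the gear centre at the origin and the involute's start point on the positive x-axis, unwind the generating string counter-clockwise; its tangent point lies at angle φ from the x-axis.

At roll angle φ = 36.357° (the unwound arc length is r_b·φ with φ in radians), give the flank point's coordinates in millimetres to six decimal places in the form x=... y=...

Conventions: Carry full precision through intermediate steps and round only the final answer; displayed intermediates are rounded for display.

recognized (one wheel, involute flank): single-mesh tooth geometry, m = 4.935, N = 65
pitch radius r_p = m·N/2 = 4.935·65/2 = 160.387500
base radius r_b = r_p·cos α = 160.387500·cos 18.389° = 152.197568
roll angle φ = 36.357° = 0.63454936 rad
x = r_b·(cos φ + φ·sin φ) = 179.822809
y = r_b·(sin φ − φ·cos φ) = 12.447837

x=179.822809 y=12.447837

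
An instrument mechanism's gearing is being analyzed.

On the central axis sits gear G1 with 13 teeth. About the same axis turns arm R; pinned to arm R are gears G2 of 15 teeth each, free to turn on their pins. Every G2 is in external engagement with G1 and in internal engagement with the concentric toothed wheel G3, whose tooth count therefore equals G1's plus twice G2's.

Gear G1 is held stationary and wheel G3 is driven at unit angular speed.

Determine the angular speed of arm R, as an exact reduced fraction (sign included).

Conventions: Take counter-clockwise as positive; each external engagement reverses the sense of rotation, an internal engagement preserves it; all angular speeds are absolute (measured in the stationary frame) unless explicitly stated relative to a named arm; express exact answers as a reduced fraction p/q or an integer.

43/56

topology: planetary set — G1 13T / G2 15T / G3 43T, arm = carrier (Willis)
ring teeth: 13 + 2·15 = 43
13(ω_sun−ω_arm) = −43(ω_ring−ω_arm),  ω_sun = 0, ω_ring = 1
13(0−ω_arm) = −43(1−ω_arm)  ⇒  56·ω_arm = 43  ⇒  ω_arm = 43/56
exact speed ratio = 43/56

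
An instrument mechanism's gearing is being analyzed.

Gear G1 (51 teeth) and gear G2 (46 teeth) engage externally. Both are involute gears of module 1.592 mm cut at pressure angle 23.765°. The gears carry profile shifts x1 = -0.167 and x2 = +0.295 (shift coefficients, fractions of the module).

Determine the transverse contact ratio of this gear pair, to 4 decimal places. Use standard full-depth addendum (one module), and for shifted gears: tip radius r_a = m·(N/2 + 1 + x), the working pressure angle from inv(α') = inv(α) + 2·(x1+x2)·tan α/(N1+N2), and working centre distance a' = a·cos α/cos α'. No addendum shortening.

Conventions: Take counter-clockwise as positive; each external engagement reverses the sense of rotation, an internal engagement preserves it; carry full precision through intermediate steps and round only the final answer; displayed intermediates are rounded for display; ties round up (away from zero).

1.5546

class = single-mesh tooth geometry [involute pair 51T × 46T, m = 1.592]
base radii: r_b1 = 37.153703, r_b2 = 33.511183
tip radii: r_a1 = 41.922136, r_a2 = 38.677640
inv(α') = inv(23.765°) + 2·(-0.167+0.295)·tan α/(51+46) = 0.02670765  ⇒  α' = 24.10297°
a' = a·cos α / cos α' = 77.2120·cos 23.765°/cos 24.10297° = 77.414417
action lengths: √(r_a1²−r_b1²) = 19.418234, √(r_a2²−r_b2²) = 19.312184
base pitch p_b = π·m·cos α = 4.577326
CR = (19.418234 + 19.312184 − 77.414417·sin 24.10297°)/4.577326 = 1.554639
contact ratio ≈ 1.5546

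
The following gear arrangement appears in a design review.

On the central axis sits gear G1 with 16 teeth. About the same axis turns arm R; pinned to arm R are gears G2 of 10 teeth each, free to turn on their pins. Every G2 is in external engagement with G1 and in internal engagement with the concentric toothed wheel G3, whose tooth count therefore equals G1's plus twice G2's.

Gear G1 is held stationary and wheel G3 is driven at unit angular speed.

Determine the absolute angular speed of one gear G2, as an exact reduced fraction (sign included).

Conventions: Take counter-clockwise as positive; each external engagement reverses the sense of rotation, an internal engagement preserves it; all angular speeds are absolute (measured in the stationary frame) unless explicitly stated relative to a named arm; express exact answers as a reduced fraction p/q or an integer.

recognized (axles ride arm R): planetary set, 16/10/36 teeth
ring teeth: 16 + 2·10 = 36
16(ω_sun−ω_arm) = −36(ω_ring−ω_arm),  ω_sun = 0, ω_ring = 1
16(0−ω_arm) = −36(1−ω_arm)  ⇒  52·ω_arm = 36  ⇒  ω_arm = 9/13
sun–planet mesh: 16·(0−9/13) = −10·(ω_p−ω_arm)  ⇒  ω_p−ω_arm = 72/65
ω_p = 9/13 + 72/65 = 9/5
exact speed ratio = 9/5

9/5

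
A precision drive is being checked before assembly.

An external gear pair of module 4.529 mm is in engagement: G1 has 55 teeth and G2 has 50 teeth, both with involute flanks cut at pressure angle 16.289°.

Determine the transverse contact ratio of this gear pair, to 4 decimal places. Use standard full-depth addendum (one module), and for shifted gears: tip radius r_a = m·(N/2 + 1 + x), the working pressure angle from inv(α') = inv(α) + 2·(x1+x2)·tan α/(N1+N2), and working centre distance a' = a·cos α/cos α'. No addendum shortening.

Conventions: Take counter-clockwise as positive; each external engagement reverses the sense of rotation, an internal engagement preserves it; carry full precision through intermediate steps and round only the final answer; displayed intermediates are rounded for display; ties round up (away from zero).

1.9997

topology: single-mesh involute geometry — m = 4.529, 55T/50T pair
base radii: r_b1 = 119.548059, r_b2 = 108.680053
tip radii: r_a1 = 129.076500, r_a2 = 117.754000
no profile shift: α' = α, a' = a
action lengths: √(r_a1²−r_b1²) = 48.672421, √(r_a2²−r_b2²) = 45.328253
base pitch p_b = π·m·cos α = 13.657138
CR = (48.672421 + 45.328253 − 237.772500·sin 16.28900°)/13.657138 = 1.999662
contact ratio ≈ 1.9997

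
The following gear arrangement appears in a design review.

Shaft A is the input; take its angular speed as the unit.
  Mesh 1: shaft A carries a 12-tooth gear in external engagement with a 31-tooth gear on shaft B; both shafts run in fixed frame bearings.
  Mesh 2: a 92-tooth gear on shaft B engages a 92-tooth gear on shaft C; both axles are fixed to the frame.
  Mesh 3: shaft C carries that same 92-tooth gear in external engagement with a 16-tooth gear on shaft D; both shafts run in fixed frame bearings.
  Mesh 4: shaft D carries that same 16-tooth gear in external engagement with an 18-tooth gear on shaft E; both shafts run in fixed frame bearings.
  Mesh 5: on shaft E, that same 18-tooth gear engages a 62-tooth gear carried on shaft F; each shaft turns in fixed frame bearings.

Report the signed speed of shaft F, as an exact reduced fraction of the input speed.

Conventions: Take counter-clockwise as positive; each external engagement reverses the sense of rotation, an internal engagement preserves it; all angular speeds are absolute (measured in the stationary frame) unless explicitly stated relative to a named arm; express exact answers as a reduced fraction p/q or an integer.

-552/961

5-mesh fixed-axis compound train (all bearings frame-fixed)
mesh 1 [12T→31T]: |ω|/ω_in = 1×12/31 = 12/31, sense flips to −
mesh 2 [92T→92T]: |ω|/ω_in = (12/31)×92/92 = 12/31, sense flips to +
mesh 3 [92T→16T]: |ω|/ω_in = (12/31)×92/16 = 69/31, sense flips to −
mesh 4 [16T→18T]: |ω|/ω_in = (69/31)×16/18 = 184/93, sense flips to +
mesh 5 [18T→62T]: |ω|/ω_in = (184/93)×18/62 = 552/961, sense flips to −
signed output speed (× input speed) = -552/961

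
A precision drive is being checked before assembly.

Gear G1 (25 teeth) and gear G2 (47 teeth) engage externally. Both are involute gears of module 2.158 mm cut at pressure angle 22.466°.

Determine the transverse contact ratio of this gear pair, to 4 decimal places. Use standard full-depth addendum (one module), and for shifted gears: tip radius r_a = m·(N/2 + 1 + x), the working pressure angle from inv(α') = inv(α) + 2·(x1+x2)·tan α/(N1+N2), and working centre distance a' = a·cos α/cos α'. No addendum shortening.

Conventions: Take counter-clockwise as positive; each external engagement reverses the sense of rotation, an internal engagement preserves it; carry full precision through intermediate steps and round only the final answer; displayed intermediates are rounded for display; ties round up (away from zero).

1.5749

class = single-mesh tooth geometry [involute pair 25T × 47T, m = 2.158]
base radii: r_b1 = 24.927772, r_b2 = 46.864211
tip radii: r_a1 = 29.133000, r_a2 = 52.871000
no profile shift: α' = α, a' = a
action lengths: √(r_a1²−r_b1²) = 15.077728, √(r_a2²−r_b2²) = 24.476282
base pitch p_b = π·m·cos α = 6.265032
CR = (15.077728 + 24.476282 − 77.688000·sin 22.46600°)/6.265032 = 1.574884
contact ratio ≈ 1.5749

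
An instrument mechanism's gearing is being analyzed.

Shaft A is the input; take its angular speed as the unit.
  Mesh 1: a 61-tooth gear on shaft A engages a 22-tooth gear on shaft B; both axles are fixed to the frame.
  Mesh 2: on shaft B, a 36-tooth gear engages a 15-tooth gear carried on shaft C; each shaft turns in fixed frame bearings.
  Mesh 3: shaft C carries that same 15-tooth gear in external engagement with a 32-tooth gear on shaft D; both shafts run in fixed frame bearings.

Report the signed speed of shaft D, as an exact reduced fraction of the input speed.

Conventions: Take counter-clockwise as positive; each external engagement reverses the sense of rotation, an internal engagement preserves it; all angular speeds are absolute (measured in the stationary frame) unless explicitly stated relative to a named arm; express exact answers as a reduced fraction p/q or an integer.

-549/176

3-mesh fixed-axis compound train (all bearings frame-fixed)
mesh 1 [61T→22T]: |ω|/ω_in = 1×61/22 = 61/22, sense flips to −
mesh 2 [36T→15T]: |ω|/ω_in = (61/22)×36/15 = 366/55, sense flips to +
mesh 3 [15T→32T]: |ω|/ω_in = (366/55)×15/32 = 549/176, sense flips to −
signed output speed (× input speed) = -549/176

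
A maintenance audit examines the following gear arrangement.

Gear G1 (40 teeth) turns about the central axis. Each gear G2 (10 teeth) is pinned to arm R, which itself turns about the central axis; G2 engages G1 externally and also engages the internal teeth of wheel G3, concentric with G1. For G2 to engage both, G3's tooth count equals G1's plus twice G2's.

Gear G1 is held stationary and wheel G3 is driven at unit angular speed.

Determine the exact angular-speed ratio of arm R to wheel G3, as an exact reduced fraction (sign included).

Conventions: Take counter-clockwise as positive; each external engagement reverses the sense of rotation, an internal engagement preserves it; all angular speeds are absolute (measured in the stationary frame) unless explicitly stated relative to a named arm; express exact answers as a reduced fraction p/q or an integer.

3/5

class = planetary set [G3 = 40+2·10 = 60; Willis about the carrier]
ring teeth: 40 + 2·10 = 60
40(ω_sun−ω_arm) = −60(ω_ring−ω_arm),  ω_sun = 0, ω_ring = 1
40(0−ω_arm) = −60(1−ω_arm)  ⇒  100·ω_arm = 60  ⇒  ω_arm = 3/5
ω_out/ω_in = 3/5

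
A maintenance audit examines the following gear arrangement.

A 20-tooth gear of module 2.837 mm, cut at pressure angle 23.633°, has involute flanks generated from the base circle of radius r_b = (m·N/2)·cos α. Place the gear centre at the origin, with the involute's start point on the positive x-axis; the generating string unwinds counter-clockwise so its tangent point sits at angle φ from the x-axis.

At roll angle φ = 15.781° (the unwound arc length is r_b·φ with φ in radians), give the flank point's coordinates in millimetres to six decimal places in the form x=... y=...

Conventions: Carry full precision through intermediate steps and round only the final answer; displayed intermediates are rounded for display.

single-mesh involute tooth geometry (20T wheel at module 2.837)
pitch radius r_p = m·N/2 = 2.837·20/2 = 28.370000
base radius r_b = r_p·cos α = 28.370000·cos 23.633° = 25.990665
roll angle φ = 15.781° = 0.27543041 rad
x = r_b·(cos φ + φ·sin φ) = 26.957897
y = r_b·(sin φ − φ·cos φ) = 0.179653

x=26.957897 y=0.179653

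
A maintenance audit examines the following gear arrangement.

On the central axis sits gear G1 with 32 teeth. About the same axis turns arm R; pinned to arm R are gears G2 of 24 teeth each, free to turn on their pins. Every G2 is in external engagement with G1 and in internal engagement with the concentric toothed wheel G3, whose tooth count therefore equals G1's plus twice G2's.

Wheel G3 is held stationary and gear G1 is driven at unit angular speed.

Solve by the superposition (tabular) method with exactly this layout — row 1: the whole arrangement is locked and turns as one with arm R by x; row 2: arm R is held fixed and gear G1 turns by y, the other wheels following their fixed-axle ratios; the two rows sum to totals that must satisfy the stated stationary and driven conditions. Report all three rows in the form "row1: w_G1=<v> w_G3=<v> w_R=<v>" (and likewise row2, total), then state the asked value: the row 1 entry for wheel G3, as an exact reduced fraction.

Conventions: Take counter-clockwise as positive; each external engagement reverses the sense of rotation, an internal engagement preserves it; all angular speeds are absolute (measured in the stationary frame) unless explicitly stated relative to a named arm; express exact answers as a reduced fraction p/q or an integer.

recognized (axles ride arm R): planetary set, 32/24/80 teeth
superposition row 1 [locked train]: every member turns x
row 2: sun turns y, ring = −(32/80)·y, arm 0
boundary: total ω_ring = x − (32/80)·y = 0 and total ω_sun = x + y = 1  ⇒  y = 5/7, x = 2/7
row 2 ring = −(32/80)·5/7 = -2/7
totals (row 1 + row 2): sun 2/7 + 5/7 = 1, ring 2/7 + (-2/7) = 0, arm 2/7 + 0 = 2/7
asked cell (row1, ring) = 2/7

row1: w_G1=2/7 w_G3=2/7 w_R=2/7
row2: w_G1=5/7 w_G3=-2/7 w_R=0
total: w_G1=1 w_G3=0 w_R=2/7
asked value: 2/7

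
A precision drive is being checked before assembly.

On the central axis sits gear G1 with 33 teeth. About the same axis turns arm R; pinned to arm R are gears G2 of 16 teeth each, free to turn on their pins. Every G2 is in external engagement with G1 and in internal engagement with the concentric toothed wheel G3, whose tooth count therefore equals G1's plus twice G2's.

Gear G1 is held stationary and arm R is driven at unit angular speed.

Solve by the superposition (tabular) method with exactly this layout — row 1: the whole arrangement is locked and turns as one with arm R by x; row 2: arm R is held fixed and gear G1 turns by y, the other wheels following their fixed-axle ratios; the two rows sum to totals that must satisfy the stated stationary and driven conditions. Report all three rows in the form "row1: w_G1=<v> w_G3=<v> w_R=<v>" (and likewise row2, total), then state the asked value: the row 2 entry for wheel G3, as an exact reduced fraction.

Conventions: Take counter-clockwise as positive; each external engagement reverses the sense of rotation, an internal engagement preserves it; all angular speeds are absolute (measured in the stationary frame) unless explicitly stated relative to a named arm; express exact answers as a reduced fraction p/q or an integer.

row1: w_G1=1 w_G3=1 w_R=1
row2: w_G1=-1 w_G3=33/65 w_R=0
total: w_G1=0 w_G3=98/65 w_R=1
asked value: 33/65

planetary set (33T centre, 16T on arm, 65T internal) — Willis relation
row 1: whole set turns with the arm by x
superposition row 2 [arm held]: sun y, ring −(33/65)·y, arm 0
boundary: total ω_sun = x + y = 0 and total ω_arm = x = 1  ⇒  y = -1, x = 1
row 2 ring = −(33/65)·(-1) = 33/65
totals (row 1 + row 2): sun 1 + (-1) = 0, ring 1 + 33/65 = 98/65, arm 1 + 0 = 1
asked cell (row2, ring) = 33/65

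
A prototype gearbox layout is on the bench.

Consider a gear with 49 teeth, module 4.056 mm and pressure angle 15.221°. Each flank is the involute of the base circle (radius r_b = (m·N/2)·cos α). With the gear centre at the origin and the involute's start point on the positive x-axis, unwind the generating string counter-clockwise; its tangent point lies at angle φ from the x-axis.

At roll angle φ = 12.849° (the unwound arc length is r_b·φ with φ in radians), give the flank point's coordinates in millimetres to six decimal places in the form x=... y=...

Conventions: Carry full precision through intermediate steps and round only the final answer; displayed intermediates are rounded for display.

x=98.266954 y=0.358665

recognized (one wheel, involute flank): single-mesh tooth geometry, m = 4.056, N = 49
pitch radius r_p = m·N/2 = 4.056·49/2 = 99.372000
base radius r_b = r_p·cos α = 99.372000·cos 15.221° = 95.886063
roll angle φ = 12.849° = 0.22425736 rad
x = r_b·(cos φ + φ·sin φ) = 98.266954
y = r_b·(sin φ − φ·cos φ) = 0.358665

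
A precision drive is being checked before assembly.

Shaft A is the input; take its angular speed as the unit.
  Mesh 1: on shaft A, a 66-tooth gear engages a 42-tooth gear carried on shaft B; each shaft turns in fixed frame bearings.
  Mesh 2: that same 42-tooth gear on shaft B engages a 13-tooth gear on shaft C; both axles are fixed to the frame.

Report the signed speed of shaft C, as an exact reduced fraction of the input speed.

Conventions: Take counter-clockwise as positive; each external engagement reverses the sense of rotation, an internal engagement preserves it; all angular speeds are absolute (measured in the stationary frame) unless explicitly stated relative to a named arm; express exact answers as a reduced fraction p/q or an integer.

66/13

2-mesh fixed-axis compound train (all bearings frame-fixed)
mesh 1 [66T→42T]: |ω|/ω_in = 1×66/42 = 11/7, sense flips to −
mesh 2 [42T→13T]: |ω|/ω_in = (11/7)×42/13 = 66/13, sense flips to +
signed output speed (× input speed) = 66/13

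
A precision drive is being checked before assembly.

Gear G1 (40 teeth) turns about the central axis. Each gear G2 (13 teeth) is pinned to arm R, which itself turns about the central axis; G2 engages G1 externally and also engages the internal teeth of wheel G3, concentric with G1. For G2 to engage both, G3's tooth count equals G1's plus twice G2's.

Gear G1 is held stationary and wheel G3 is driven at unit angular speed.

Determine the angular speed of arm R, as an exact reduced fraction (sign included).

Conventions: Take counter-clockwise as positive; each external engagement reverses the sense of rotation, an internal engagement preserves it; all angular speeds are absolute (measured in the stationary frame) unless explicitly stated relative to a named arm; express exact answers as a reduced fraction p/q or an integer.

planetary set (40T centre, 13T on arm, 66T internal) — Willis relation
ring teeth: 40 + 2·13 = 66
40(ω_sun−ω_arm) = −66(ω_ring−ω_arm),  ω_sun = 0, ω_ring = 1
40(0−ω_arm) = −66(1−ω_arm)  ⇒  106·ω_arm = 66  ⇒  ω_arm = 33/53
exact speed ratio = 33/53

33/53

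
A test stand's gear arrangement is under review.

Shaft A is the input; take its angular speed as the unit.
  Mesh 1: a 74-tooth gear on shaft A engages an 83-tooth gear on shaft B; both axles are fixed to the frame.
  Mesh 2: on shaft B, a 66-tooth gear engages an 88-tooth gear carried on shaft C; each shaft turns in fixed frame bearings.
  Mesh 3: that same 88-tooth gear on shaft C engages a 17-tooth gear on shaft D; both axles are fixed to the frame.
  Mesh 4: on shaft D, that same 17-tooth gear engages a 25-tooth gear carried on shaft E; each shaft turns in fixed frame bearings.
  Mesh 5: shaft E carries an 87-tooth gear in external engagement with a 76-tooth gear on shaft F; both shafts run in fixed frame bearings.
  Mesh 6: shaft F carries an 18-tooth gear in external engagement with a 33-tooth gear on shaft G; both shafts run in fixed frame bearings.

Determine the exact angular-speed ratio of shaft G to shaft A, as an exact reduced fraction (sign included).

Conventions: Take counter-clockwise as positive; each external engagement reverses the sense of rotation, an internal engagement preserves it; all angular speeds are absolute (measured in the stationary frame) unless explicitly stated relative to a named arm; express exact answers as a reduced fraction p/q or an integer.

class = fixed-axis compound train [6 meshes; 6 ratios multiply, 6 sense flips]
mesh 1 [74T→83T]: running ratio 74/83, sense −
mesh 2 [66T→88T]: running ratio 111/166, sense +
mesh 3 [88T→17T]: running ratio 4884/1411, sense −
mesh 4 [17T→25T]: running ratio 4884/2075, sense +
mesh 5 [87T→76T]: running ratio 106227/39425, sense −
mesh 6 [18T→33T]: running ratio 57942/39425, sense +
ω_out/ω_in = 57942/39425

57942/39425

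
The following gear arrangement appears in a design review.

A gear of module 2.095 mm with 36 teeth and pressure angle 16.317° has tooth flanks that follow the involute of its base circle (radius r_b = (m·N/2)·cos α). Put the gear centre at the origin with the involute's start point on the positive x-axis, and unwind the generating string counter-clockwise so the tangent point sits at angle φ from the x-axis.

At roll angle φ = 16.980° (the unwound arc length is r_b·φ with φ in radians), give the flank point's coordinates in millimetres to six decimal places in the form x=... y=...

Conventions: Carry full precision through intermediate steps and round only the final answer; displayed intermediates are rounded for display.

x=37.745676 y=0.311248

class = single-mesh tooth geometry [base-circle involute, m = 2.095, 36T]
pitch radius r_p = m·N/2 = 2.095·36/2 = 37.710000
base radius r_b = r_p·cos α = 37.710000·cos 16.317° = 36.191116
roll angle φ = 16.980° = 0.29635691 rad
x = r_b·(cos φ + φ·sin φ) = 37.745676
y = r_b·(sin φ − φ·cos φ) = 0.311248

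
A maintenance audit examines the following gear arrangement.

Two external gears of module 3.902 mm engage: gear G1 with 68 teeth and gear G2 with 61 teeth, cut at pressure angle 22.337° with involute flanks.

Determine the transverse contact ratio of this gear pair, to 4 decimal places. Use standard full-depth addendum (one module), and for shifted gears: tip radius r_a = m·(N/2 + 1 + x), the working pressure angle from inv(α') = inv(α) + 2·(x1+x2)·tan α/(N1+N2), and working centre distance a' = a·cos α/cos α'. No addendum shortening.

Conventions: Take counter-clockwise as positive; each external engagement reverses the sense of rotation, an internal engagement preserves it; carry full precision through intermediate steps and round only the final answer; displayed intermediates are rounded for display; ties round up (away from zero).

recognized (one external pair, fixed centres): single-mesh tooth geometry, m = 3.902, N1 = 68, N2 = 61
base radii: r_b1 = 122.713188, r_b2 = 110.080948
tip radii: r_a1 = 136.570000, r_a2 = 122.913000
no profile shift: α' = α, a' = a
action lengths: √(r_a1²−r_b1²) = 59.940290, √(r_a2²−r_b2²) = 54.678976
base pitch p_b = π·m·cos α = 11.338672
CR = (59.940290 + 54.678976 − 251.679000·sin 22.33700°)/11.338672 = 1.672839
contact ratio ≈ 1.6728

1.6728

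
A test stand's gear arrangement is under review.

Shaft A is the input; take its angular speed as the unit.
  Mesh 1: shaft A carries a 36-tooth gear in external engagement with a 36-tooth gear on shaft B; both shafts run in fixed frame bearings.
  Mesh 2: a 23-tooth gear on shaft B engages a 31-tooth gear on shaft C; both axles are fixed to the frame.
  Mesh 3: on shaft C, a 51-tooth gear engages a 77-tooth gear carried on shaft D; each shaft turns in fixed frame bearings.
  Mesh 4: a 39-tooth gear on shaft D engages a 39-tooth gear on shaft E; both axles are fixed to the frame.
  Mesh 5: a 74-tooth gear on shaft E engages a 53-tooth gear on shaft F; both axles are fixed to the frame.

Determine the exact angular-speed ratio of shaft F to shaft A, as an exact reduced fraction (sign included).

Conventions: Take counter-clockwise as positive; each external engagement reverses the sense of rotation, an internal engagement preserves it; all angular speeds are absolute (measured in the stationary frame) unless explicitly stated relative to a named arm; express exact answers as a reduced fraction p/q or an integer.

-86802/126511

class = fixed-axis compound train [5 meshes; 5 ratios multiply, 5 sense flips]
mesh 1 [36T→36T]: running ratio 1, sense −
mesh 2 [23T→31T]: running ratio 23/31, sense +
mesh 3 [51T→77T]: running ratio 1173/2387, sense −
mesh 4 [39T→39T]: running ratio 1173/2387, sense +
mesh 5 [74T→53T]: running ratio 86802/126511, sense −
ω_out/ω_in = -86802/126511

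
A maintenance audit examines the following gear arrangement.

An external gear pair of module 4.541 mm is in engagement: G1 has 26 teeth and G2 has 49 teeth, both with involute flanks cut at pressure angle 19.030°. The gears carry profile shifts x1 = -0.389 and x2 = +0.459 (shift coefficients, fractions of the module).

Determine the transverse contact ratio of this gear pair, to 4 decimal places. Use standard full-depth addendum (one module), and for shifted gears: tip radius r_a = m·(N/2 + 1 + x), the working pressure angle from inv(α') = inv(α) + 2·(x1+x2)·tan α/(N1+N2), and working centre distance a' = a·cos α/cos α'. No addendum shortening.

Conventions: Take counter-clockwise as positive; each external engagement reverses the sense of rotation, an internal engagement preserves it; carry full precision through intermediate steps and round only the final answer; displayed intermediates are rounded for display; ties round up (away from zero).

1.7290

topology: single-mesh involute geometry — m = 4.541, 26T/49T pair
base radii: r_b1 = 55.806727, r_b2 = 105.174217
tip radii: r_a1 = 61.807551, r_a2 = 117.879819
inv(α') = inv(19.030°) + 2·(-0.389+0.459)·tan α/(26+49) = 0.01342108  ⇒  α' = 19.33479°
a' = a·cos α / cos α' = 170.2875·cos 19.030°/cos 19.33479° = 170.602931
action lengths: √(r_a1²−r_b1²) = 26.566568, √(r_a2²−r_b2²) = 53.235663
base pitch p_b = π·m·cos α = 13.486308
CR = (26.566568 + 53.235663 − 170.602931·sin 19.33479°)/13.486308 = 1.728995
contact ratio ≈ 1.7290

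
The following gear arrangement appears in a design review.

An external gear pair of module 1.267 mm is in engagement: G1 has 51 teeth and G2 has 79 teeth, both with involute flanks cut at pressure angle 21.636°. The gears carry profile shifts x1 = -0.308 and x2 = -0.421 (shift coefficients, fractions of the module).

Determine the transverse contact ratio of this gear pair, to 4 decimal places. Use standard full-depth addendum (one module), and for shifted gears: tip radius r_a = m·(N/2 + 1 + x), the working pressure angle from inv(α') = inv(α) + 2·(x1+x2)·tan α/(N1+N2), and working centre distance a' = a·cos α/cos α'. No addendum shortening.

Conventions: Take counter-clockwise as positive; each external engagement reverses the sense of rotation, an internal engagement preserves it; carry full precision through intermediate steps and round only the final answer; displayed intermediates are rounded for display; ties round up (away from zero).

1.8441

single-mesh involute tooth geometry (51T engaging 79T at module 1.267)
base radii: r_b1 = 30.032205, r_b2 = 46.520474
tip radii: r_a1 = 33.185264, r_a2 = 50.780093
inv(α') = inv(21.636°) + 2·(-0.308-0.421)·tan α/(51+79) = 0.01458693  ⇒  α' = 19.86166°
a' = a·cos α / cos α' = 82.3550·cos 21.636°/cos 19.86166° = 81.394368
action lengths: √(r_a1²−r_b1²) = 14.118372, √(r_a2²−r_b2²) = 20.358373
base pitch p_b = π·m·cos α = 3.699959
CR = (14.118372 + 20.358373 − 81.394368·sin 19.86166°)/3.699959 = 1.844070
contact ratio ≈ 1.8441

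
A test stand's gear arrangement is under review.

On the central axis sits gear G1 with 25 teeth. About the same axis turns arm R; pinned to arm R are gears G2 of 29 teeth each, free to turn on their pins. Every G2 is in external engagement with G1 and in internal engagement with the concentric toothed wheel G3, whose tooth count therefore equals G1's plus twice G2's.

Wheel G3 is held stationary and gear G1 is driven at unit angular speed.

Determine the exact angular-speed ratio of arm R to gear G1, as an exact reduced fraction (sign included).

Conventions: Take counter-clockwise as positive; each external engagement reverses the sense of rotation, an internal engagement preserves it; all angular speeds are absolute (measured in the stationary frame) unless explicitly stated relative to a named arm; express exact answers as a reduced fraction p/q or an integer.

topology: planetary set — G1 25T / G2 29T / G3 83T, arm = carrier (Willis)
ring teeth: 25 + 2·29 = 83
25(ω_sun−ω_arm) = −83(ω_ring−ω_arm),  ω_ring = 0, ω_sun = 1
25(1−ω_arm) = −83(0−ω_arm)  ⇒  108·ω_arm = 25  ⇒  ω_arm = 25/108
ω_out/ω_in = 25/108

25/108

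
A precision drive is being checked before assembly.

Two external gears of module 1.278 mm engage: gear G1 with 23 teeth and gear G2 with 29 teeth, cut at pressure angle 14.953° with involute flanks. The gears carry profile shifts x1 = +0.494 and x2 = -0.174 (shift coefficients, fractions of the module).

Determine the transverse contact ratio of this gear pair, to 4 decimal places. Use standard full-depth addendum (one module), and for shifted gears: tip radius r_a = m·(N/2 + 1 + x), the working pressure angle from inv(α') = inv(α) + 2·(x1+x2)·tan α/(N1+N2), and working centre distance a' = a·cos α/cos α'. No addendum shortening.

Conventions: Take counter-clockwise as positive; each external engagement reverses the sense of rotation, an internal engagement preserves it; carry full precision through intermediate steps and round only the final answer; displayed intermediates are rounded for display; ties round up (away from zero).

class = single-mesh tooth geometry [involute pair 23T × 29T, m = 1.278]
base radii: r_b1 = 14.199327, r_b2 = 17.903500
tip radii: r_a1 = 16.606332, r_a2 = 19.586628
inv(α') = inv(14.953°) + 2·(+0.494-0.174)·tan α/(23+29) = 0.00937812  ⇒  α' = 17.21377°
a' = a·cos α / cos α' = 33.2280·cos 14.953°/cos 17.21377° = 33.608231
action lengths: √(r_a1²−r_b1²) = 8.611002, √(r_a2²−r_b2²) = 7.943594
base pitch p_b = π·m·cos α = 3.879000
CR = (8.611002 + 7.943594 − 33.608231·sin 17.21377°)/3.879000 = 1.703702
contact ratio ≈ 1.7037

1.7037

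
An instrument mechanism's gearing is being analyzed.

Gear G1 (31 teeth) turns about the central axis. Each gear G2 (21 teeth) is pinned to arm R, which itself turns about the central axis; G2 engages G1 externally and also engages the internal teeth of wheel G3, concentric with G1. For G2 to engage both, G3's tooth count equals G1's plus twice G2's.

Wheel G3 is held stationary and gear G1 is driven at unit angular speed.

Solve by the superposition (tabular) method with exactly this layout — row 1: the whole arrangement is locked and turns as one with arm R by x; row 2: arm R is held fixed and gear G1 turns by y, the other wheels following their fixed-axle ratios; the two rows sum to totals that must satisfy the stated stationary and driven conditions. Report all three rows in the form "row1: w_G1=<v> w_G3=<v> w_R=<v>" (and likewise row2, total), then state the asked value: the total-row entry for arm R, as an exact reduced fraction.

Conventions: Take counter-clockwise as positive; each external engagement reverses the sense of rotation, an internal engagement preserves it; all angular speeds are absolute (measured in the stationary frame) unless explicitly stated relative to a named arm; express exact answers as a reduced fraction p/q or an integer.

planetary set (31T centre, 21T on arm, 73T internal) — Willis relation
row 1 — lock + rotate with arm: ω_sun = ω_ring = ω_arm = x
row 2 (arm held, sun turns y): ω_ring = −(31/73)·y, ω_arm = 0
boundary: total ω_ring = x − (31/73)·y = 0 and total ω_sun = x + y = 1  ⇒  y = 73/104, x = 31/104
row 2 ring = −(31/73)·73/104 = -31/104
totals (row 1 + row 2): sun 31/104 + 73/104 = 1, ring 31/104 + (-31/104) = 0, arm 31/104 + 0 = 31/104
asked cell (total, arm) = 31/104

row1: w_G1=31/104 w_G3=31/104 w_R=31/104
row2: w_G1=73/104 w_G3=-31/104 w_R=0
total: w_G1=1 w_G3=0 w_R=31/104
asked value: 31/104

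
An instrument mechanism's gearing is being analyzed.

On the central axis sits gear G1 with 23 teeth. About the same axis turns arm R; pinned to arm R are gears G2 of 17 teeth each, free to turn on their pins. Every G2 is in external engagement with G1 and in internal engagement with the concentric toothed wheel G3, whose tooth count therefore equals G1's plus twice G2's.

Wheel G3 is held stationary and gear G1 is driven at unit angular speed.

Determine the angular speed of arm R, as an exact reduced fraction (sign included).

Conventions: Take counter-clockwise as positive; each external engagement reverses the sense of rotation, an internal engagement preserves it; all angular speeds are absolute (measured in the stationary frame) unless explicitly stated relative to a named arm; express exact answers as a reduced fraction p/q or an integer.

planetary set (23T centre, 17T on arm, 57T internal) — Willis relation
ring teeth: 23 + 2·17 = 57
23(ω_sun−ω_arm) = −57(ω_ring−ω_arm),  ω_ring = 0, ω_sun = 1
23(1−ω_arm) = −57(0−ω_arm)  ⇒  80·ω_arm = 23  ⇒  ω_arm = 23/80
exact speed ratio = 23/80

23/80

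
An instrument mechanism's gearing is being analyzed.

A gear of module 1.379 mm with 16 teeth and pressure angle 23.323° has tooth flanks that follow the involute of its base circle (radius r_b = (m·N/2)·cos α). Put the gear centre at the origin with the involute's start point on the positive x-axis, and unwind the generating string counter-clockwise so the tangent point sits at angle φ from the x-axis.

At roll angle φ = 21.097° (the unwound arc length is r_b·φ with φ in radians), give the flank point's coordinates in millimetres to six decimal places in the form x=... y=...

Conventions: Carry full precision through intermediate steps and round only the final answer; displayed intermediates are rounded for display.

single-mesh involute tooth geometry (16T wheel at module 1.379)
pitch radius r_p = m·N/2 = 1.379·16/2 = 11.032000
base radius r_b = r_p·cos α = 11.032000·cos 23.323° = 10.130548
roll angle φ = 21.097° = 0.36821211 rad
x = r_b·(cos φ + φ·sin φ) = 10.794196
y = r_b·(sin φ − φ·cos φ) = 0.166305

x=10.794196 y=0.166305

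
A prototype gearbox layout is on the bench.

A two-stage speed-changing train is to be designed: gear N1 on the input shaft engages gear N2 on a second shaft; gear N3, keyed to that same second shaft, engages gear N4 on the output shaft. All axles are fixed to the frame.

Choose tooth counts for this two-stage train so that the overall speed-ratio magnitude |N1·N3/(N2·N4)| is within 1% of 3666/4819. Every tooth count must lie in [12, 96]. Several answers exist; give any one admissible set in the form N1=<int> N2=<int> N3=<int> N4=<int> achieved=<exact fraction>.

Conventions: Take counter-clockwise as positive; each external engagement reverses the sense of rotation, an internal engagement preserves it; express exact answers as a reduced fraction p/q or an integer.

N1=39 N2=61 N3=94 N4=79 achieved=3666/4819

2-stage fixed-axis compound train for ratio 3666/4819
target = 3666/4819 in lowest terms: an exact hit needs N1·N3 = k·3666 and N2·N4 = k·4819 for one integer k, every count in [12, 96]; additionally prefer no 1:1 stage (N1 ≠ N2, N3 ≠ N4)
k = 1: N1·N3 = 3666 = 39·94, N2·N4 = 4819 = 61·79
achieved = 39·94/(61·79) = 3666/4819; |achieved − target| = 0 ≤ 1833/240950 ✓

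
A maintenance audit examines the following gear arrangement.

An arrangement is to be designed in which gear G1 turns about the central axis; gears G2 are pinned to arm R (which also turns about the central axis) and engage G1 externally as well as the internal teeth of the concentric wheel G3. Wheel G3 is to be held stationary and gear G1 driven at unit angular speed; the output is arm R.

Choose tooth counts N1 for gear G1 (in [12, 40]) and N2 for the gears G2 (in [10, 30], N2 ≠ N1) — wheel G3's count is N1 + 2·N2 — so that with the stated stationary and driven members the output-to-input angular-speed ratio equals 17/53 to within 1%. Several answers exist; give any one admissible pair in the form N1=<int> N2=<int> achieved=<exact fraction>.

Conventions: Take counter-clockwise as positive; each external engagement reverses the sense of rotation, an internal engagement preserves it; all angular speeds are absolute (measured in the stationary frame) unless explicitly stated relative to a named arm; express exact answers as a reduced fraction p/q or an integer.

N1=34 N2=19 achieved=17/53

design class (target 17/53): planetary set
Willis with ω_ring = 0: ω_arm/ω_sun = N1/(N1+N3); set equal to 17/53  ⇒  N3/N1 = 1/(17/53) − 1 = 36/17
N3 = N1 + 2·N2  ⇒  N2/N1 = (N3/N1 − 1)/2 = (36/17 − 1)/2 = 19/34
smallest multiple with N1 ≥ 12 and N2 ≥ 10: k = 1  ⇒  N1 = 1·34 = 34, N2 = 1·19 = 19 (N1 ≤ 40, N2 ≤ 30, N2 ≠ N1 ✓), N3 = 34 + 2·19 = 72
check: N1/(N1+N3) with N1 = 34, N3 = 72 gives 17/53; |achieved − target| = 0 ≤ 17/5300 ✓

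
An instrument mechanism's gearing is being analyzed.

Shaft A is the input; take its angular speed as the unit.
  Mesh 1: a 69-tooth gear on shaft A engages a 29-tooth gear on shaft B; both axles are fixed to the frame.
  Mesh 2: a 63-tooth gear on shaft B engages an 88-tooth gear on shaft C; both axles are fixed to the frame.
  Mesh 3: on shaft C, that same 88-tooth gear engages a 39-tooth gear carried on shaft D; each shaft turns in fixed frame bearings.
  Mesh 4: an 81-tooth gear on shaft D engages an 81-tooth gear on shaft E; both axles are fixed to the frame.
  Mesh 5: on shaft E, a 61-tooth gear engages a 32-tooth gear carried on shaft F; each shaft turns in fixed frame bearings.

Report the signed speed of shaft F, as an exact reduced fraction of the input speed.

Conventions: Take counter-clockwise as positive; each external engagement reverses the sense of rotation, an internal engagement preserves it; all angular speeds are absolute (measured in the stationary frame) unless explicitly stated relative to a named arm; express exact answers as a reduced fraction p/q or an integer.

-88389/12064

5-mesh fixed-axis compound train (all bearings frame-fixed)
mesh 1 [69T→29T]: |ω|/ω_in = 1×69/29 = 69/29, sense flips to −
mesh 2 [63T→88T]: |ω|/ω_in = (69/29)×63/88 = 4347/2552, sense flips to +
mesh 3 [88T→39T]: |ω|/ω_in = (4347/2552)×88/39 = 1449/377, sense flips to −
mesh 4 [81T→81T]: |ω|/ω_in = (1449/377)×81/81 = 1449/377, sense flips to +
mesh 5 [61T→32T]: |ω|/ω_in = (1449/377)×61/32 = 88389/12064, sense flips to −
signed output speed (× input speed) = -88389/12064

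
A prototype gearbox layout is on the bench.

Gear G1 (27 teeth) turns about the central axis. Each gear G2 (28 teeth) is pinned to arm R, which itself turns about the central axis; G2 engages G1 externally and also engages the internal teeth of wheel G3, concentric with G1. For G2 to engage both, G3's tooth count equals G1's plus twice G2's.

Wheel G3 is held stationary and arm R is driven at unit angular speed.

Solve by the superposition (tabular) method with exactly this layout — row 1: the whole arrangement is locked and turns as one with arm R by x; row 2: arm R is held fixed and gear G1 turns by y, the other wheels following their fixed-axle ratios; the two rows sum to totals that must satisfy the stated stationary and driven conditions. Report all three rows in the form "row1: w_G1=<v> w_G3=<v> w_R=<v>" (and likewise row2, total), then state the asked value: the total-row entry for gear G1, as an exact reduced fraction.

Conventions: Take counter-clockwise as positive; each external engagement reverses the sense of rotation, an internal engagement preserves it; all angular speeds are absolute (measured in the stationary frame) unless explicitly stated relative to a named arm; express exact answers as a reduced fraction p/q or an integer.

class = planetary set [G3 = 27+2·28 = 83; Willis about the carrier]
row 1 — lock + rotate with arm: ω_sun = ω_ring = ω_arm = x
row 2 (arm held, sun turns y): ω_ring = −(27/83)·y, ω_arm = 0
boundary: total ω_ring = x − (27/83)·y = 0 and total ω_arm = x = 1  ⇒  y = 83/27, x = 1
row 2 ring = −(27/83)·83/27 = -1
totals (row 1 + row 2): sun 1 + 83/27 = 110/27, ring 1 + (-1) = 0, arm 1 + 0 = 1
asked cell (total, sun) = 110/27

row1: w_G1=1 w_G3=1 w_R=1
row2: w_G1=83/27 w_G3=-1 w_R=0
total: w_G1=110/27 w_G3=0 w_R=1
asked value: 110/27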